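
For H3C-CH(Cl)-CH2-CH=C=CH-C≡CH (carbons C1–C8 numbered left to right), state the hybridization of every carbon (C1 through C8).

C1 sp3, C2 sp3, C3 sp3, C4 sp2, C5 sp, C6 sp2, C7 sp, C8 sp

C1 has 4 σ bonds: steric number 4 → sp3.
C2 (4 σ bonds) has steric number 4: sp3.
C3 is sp3: 4 σ bonds, 4 electron-density regions.
C4: 3 σ bonds, plus one π bond; 3 regions of electron density → sp2.
C5 — 2 σ bonds, plus two π bonds. Steric number 2, so sp.
C6: 3 σ bonds, plus one π bond; 3 regions of electron density → sp2.
C7 has 2 σ bonds, plus two π bonds: steric number 2 → sp.
C8 has 2 σ bonds, plus two π bonds: steric number 2 → sp.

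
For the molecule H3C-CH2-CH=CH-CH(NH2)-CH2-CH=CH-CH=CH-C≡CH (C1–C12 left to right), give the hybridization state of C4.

sp²

C4: 3 σ bonds, plus one π bond; 3 regions of electron density → sp2.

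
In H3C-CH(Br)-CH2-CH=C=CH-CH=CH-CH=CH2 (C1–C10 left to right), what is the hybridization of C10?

sp²

C10: 3 σ bonds, plus one π bond; 3 regions of electron density → sp2.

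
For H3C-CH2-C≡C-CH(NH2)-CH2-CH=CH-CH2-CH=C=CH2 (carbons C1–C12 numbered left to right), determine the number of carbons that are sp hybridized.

C1: sp3
C2: sp3
C3: sp ✓
C4: sp ✓
C5: sp3
C6: sp3
C7: sp2
C8: sp2
C9: sp3
C10: sp2
C11: sp ✓
C12: sp2
C3, C4, C11 → 3 sp carbons.

3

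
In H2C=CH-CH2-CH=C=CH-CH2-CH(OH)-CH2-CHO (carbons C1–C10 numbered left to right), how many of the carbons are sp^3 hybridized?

C1: sp2
C2: sp2
C3: sp3 ✓
C4: sp2
C5: sp
C6: sp2
C7: sp3 ✓
C8: sp3 ✓
C9: sp3 ✓
C10: sp2
C3, C7, C8, C9 → 4 sp3 carbons.

4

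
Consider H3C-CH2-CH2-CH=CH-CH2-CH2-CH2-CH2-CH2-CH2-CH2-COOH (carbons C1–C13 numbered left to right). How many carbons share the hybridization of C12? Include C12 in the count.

C12 is sp3 (only σ bonds).
C1: sp3 ✓
C2: sp3 ✓
C3: sp3 ✓
C4: sp2
C5: sp2
C6: sp3 ✓
C7: sp3 ✓
C8: sp3 ✓
C9: sp3 ✓
C10: sp3 ✓
C11: sp3 ✓
C12: sp3 ✓
C13: sp2
10 carbons are sp3.

10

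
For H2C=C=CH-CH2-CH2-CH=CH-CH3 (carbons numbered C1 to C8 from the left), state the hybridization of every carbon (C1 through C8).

C1 sp2, C2 sp, C3 sp2, C4 sp3, C5 sp3, C6 sp2, C7 sp2, C8 sp3

C1: 3 σ bonds, plus one π bond — 3 electron domains, sp2.
C2 — 2 σ bonds, plus two π bonds. Steric number 2, so sp.
C3 carries 3 σ bonds, plus one π bond, giving a steric number of 3, so it is sp2.
C4 carries 4 σ bonds, giving a steric number of 4, so it is sp3.
C5: 4 σ bonds — 4 electron domains, sp3.
C6 has 3 σ bonds, plus one π bond: steric number 3 → sp2.
C7 has 3 σ bonds, plus one π bond: steric number 3 → sp2.
C8 has 4 σ bonds: steric number 4 → sp3.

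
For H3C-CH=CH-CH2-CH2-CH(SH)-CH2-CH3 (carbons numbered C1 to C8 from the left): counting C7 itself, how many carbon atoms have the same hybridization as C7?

C7 is sp3 (only σ bonds).
C1: sp3 ✓
C2: sp2
C3: sp2
C4: sp3 ✓
C5: sp3 ✓
C6: sp3 ✓
C7: sp3 ✓
C8: sp3 ✓
6 carbons are sp3.

6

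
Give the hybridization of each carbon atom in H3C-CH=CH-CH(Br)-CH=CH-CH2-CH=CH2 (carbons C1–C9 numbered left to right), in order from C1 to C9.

C1 sp3, C2 sp2, C3 sp2, C4 sp3, C5 sp2, C6 sp2, C7 sp3, C8 sp2, C9 sp2

C1 — 4 σ bonds. Steric number 4, so sp3.
C2 carries 3 σ bonds, plus one π bond, giving a steric number of 3, so it is sp2.
C3: 3 σ bonds, plus one π bond — 3 electron domains, sp2.
C4 (4 σ bonds) has steric number 4: sp3.
C5 (3 σ bonds, plus one π bond) has steric number 3: sp2.
C6 (3 σ bonds, plus one π bond) has steric number 3: sp2.
C7 — 4 σ bonds. Steric number 4, so sp3.
C8 is sp2: 3 σ bonds, plus one π bond, 3 electron-density regions.
C9: 3 σ bonds, plus one π bond — 3 electron domains, sp2.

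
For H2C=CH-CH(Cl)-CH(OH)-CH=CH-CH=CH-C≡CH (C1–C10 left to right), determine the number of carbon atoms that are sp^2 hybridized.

6

C1: sp2 ✓
C2: sp2 ✓
C3: sp3
C4: sp3
C5: sp2 ✓
C6: sp2 ✓
C7: sp2 ✓
C8: sp2 ✓
C9: sp
C10: sp
C1, C2, C5, C6, C7, C8 → 6 sp2 carbons.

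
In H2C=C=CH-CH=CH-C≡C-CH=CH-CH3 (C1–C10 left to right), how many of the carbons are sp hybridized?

3

C1: sp2
C2: sp ✓
C3: sp2
C4: sp2
C5: sp2
C6: sp ✓
C7: sp ✓
C8: sp2
C9: sp2
C10: sp3
C2, C6, C7 → 3 sp carbons.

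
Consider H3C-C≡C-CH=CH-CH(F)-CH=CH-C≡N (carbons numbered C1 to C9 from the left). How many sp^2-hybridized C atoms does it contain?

C1: sp3
C2: sp
C3: sp
C4: sp2 ✓
C5: sp2 ✓
C6: sp3
C7: sp2 ✓
C8: sp2 ✓
C9: sp
C4, C5, C7, C8 → 4 sp2 carbons.

4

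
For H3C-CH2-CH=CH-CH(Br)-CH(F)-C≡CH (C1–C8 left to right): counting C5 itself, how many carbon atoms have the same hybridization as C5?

C5 is sp3 (only σ bonds).
C1: sp3 ✓
C2: sp3 ✓
C3: sp2
C4: sp2
C5: sp3 ✓
C6: sp3 ✓
C7: sp
C8: sp
4 carbons are sp3.

4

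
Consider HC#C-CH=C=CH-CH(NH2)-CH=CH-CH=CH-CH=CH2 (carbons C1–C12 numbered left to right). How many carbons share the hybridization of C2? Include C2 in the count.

3

C2 is sp (two π bonds).
C1: sp ✓
C2: sp ✓
C3: sp2
C4: sp ✓
C5: sp2
C6: sp3
C7: sp2
C8: sp2
C9: sp2
C10: sp2
C11: sp2
C12: sp2
3 carbons are sp.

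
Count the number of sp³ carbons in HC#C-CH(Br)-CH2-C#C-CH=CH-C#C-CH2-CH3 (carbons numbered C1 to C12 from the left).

4

C1: sp
C2: sp
C3: sp3 ✓
C4: sp3 ✓
C5: sp
C6: sp
C7: sp2
C8: sp2
C9: sp
C10: sp
C11: sp3 ✓
C12: sp3 ✓
C3, C4, C11, C12 → 4 sp3 carbons.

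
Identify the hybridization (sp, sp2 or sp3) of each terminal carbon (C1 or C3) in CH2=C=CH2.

sp²

Each terminal carbon (C1 or C3): 3 σ bonds, plus one π bond; 3 regions of electron density → sp2.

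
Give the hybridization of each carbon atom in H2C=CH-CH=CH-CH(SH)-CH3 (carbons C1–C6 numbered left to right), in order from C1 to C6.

C1 sp2, C2 sp2, C3 sp2, C4 sp2, C5 sp3, C6 sp3

C1: 3 σ bonds, plus one π bond — 3 electron domains, sp2.
C2 (3 σ bonds, plus one π bond) has steric number 3: sp2.
C3: 3 σ bonds, plus one π bond; 3 regions of electron density → sp2.
C4: 3 σ bonds, plus one π bond — 3 electron domains, sp2.
C5 (4 σ bonds) has steric number 4: sp3.
C6: 4 σ bonds — 4 electron domains, sp3.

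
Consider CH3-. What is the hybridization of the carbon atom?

sp³

Three σ bonds + one lone pair = steric number 4 → sp3, pyramidal.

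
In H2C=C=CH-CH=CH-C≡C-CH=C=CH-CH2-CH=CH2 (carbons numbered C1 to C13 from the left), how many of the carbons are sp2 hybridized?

8

C1: sp2 ✓
C2: sp
C3: sp2 ✓
C4: sp2 ✓
C5: sp2 ✓
C6: sp
C7: sp
C8: sp2 ✓
C9: sp
C10: sp2 ✓
C11: sp3
C12: sp2 ✓
C13: sp2 ✓
C1, C3, C4, C5, C8, C10, C12, C13 → 8 sp2 carbons.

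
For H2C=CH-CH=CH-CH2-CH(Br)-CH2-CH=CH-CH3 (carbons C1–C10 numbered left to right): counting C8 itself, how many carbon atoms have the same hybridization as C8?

C8 is sp2 (one π bond).
C1: sp2 ✓
C2: sp2 ✓
C3: sp2 ✓
C4: sp2 ✓
C5: sp3
C6: sp3
C7: sp3
C8: sp2 ✓
C9: sp2 ✓
C10: sp3
6 carbons are sp2.

6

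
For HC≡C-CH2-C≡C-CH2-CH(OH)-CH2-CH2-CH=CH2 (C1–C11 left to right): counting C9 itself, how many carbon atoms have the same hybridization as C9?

C9 is sp3 (only σ bonds).
C1: sp
C2: sp
C3: sp3 ✓
C4: sp
C5: sp
C6: sp3 ✓
C7: sp3 ✓
C8: sp3 ✓
C9: sp3 ✓
C10: sp2
C11: sp2
5 carbons are sp3.

5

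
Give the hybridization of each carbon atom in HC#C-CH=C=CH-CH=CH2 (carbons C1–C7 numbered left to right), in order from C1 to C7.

C1 sp, C2 sp, C3 sp2, C4 sp, C5 sp2, C6 sp2, C7 sp2

C1 — 2 σ bonds, plus two π bonds. Steric number 2, so sp.
C2 — 2 σ bonds, plus two π bonds. Steric number 2, so sp.
C3 (3 σ bonds, plus one π bond) has steric number 3: sp2.
C4: 2 σ bonds, plus two π bonds — 2 electron domains, sp.
C5 has 3 σ bonds, plus one π bond: steric number 3 → sp2.
C6: 3 σ bonds, plus one π bond — 3 electron domains, sp2.
C7 (3 σ bonds, plus one π bond) has steric number 3: sp2.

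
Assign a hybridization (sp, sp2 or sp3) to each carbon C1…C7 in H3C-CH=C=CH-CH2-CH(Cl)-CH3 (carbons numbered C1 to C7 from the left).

C1 is sp3: 4 σ bonds, 4 electron-density regions.
C2: 3 σ bonds, plus one π bond; 3 regions of electron density → sp2.
C3 (2 σ bonds, plus two π bonds) has steric number 2: sp.
C4 is sp2: 3 σ bonds, plus one π bond, 3 electron-density regions.
C5 has 4 σ bonds: steric number 4 → sp3.
C6 carries 4 σ bonds, giving a steric number of 4, so it is sp3.
C7 has 4 σ bonds: steric number 4 → sp3.

C1 sp3, C2 sp2, C3 sp, C4 sp2, C5 sp3, C6 sp3, C7 sp3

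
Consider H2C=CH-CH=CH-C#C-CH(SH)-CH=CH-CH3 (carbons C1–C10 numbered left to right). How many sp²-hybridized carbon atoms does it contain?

6

C1: sp2 ✓
C2: sp2 ✓
C3: sp2 ✓
C4: sp2 ✓
C5: sp
C6: sp
C7: sp3
C8: sp2 ✓
C9: sp2 ✓
C10: sp3
C1, C2, C3, C4, C8, C9 → 6 sp2 carbons.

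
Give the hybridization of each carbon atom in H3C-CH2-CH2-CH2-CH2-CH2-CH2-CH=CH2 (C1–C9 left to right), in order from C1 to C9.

C1: 4 σ bonds; 4 regions of electron density → sp3.
C2 (4 σ bonds) has steric number 4: sp3.
C3 (4 σ bonds) has steric number 4: sp3.
C4: 4 σ bonds — 4 electron domains, sp3.
C5: 4 σ bonds; 4 regions of electron density → sp3.
C6 carries 4 σ bonds, giving a steric number of 4, so it is sp3.
C7 (4 σ bonds) has steric number 4: sp3.
C8 carries 3 σ bonds, plus one π bond, giving a steric number of 3, so it is sp2.
C9 (3 σ bonds, plus one π bond) has steric number 3: sp2.

C1 sp3, C2 sp3, C3 sp3, C4 sp3, C5 sp3, C6 sp3, C7 sp3, C8 sp2, C9 sp2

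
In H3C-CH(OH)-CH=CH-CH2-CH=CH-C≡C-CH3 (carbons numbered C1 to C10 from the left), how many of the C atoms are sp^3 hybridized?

4

C1: sp3 ✓
C2: sp3 ✓
C3: sp2
C4: sp2
C5: sp3 ✓
C6: sp2
C7: sp2
C8: sp
C9: sp
C10: sp3 ✓
C1, C2, C5, C10 → 4 sp3 carbons.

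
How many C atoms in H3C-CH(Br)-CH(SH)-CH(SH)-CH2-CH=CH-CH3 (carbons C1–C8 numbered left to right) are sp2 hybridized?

2

C1: sp3
C2: sp3
C3: sp3
C4: sp3
C5: sp3
C6: sp2 ✓
C7: sp2 ✓
C8: sp3
C6, C7 → 2 sp2 carbons.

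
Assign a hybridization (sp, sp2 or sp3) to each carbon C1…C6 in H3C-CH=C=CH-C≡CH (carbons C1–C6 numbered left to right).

C1 sp3, C2 sp2, C3 sp, C4 sp2, C5 sp, C6 sp

C1 (4 σ bonds) has steric number 4: sp3.
C2 is sp2: 3 σ bonds, plus one π bond, 3 electron-density regions.
C3: 2 σ bonds, plus two π bonds — 2 electron domains, sp.
C4 (3 σ bonds, plus one π bond) has steric number 3: sp2.
C5 (2 σ bonds, plus two π bonds) has steric number 2: sp.
C6: 2 σ bonds, plus two π bonds — 2 electron domains, sp.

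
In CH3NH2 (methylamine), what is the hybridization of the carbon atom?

The carbon atom (4 σ bonds) has steric number 4: sp3.

sp3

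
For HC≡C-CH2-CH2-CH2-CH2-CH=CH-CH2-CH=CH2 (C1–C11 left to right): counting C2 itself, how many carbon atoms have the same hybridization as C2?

2

C2 is sp (two π bonds).
C1: sp ✓
C2: sp ✓
C3: sp3
C4: sp3
C5: sp3
C6: sp3
C7: sp2
C8: sp2
C9: sp3
C10: sp2
C11: sp2
2 carbons are sp.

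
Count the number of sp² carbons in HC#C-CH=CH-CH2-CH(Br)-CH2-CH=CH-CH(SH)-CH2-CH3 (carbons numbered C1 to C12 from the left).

C1: sp
C2: sp
C3: sp2 ✓
C4: sp2 ✓
C5: sp3
C6: sp3
C7: sp3
C8: sp2 ✓
C9: sp2 ✓
C10: sp3
C11: sp3
C12: sp3
C3, C4, C8, C9 → 4 sp2 carbons.

4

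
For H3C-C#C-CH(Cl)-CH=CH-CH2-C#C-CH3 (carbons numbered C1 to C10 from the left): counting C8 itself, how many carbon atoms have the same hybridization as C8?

C8 is sp (two π bonds).
C1: sp3
C2: sp ✓
C3: sp ✓
C4: sp3
C5: sp2
C6: sp2
C7: sp3
C8: sp ✓
C9: sp ✓
C10: sp3
4 carbons are sp.

4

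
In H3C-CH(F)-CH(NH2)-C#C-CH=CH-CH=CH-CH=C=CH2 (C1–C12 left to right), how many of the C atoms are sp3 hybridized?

3

C1: sp3 ✓
C2: sp3 ✓
C3: sp3 ✓
C4: sp
C5: sp
C6: sp2
C7: sp2
C8: sp2
C9: sp2
C10: sp2
C11: sp
C12: sp2
C1, C2, C3 → 3 sp3 carbons.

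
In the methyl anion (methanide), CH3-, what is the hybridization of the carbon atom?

Three σ bonds + one lone pair = steric number 4 → sp3, pyramidal.

sp³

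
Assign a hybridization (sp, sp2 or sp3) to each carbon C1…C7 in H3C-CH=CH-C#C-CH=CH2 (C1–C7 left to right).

C1 sp3, C2 sp2, C3 sp2, C4 sp, C5 sp, C6 sp2, C7 sp2

C1 — 4 σ bonds. Steric number 4, so sp3.
C2 (3 σ bonds, plus one π bond) has steric number 3: sp2.
C3 has 3 σ bonds, plus one π bond: steric number 3 → sp2.
C4 carries 2 σ bonds, plus two π bonds, giving a steric number of 2, so it is sp.
C5 (2 σ bonds, plus two π bonds) has steric number 2: sp.
C6: 3 σ bonds, plus one π bond; 3 regions of electron density → sp2.
C7 (3 σ bonds, plus one π bond) has steric number 3: sp2.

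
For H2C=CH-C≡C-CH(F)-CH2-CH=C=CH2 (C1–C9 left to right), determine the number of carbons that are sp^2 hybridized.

4

C1: sp2 ✓
C2: sp2 ✓
C3: sp
C4: sp
C5: sp3
C6: sp3
C7: sp2 ✓
C8: sp
C9: sp2 ✓
C1, C2, C7, C9 → 4 sp2 carbons.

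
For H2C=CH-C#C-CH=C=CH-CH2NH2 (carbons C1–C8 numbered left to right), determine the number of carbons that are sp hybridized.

3

C1: sp2
C2: sp2
C3: sp ✓
C4: sp ✓
C5: sp2
C6: sp ✓
C7: sp2
C8: sp3
C3, C4, C6 → 3 sp carbons.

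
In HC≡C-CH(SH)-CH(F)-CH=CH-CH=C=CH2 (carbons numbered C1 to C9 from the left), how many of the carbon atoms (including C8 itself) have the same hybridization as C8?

C8 is sp (two π bonds).
C1: sp ✓
C2: sp ✓
C3: sp3
C4: sp3
C5: sp2
C6: sp2
C7: sp2
C8: sp ✓
C9: sp2
3 carbons are sp.

3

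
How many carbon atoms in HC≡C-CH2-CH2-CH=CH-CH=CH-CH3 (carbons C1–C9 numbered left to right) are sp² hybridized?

4

C1: sp
C2: sp
C3: sp3
C4: sp3
C5: sp2 ✓
C6: sp2 ✓
C7: sp2 ✓
C8: sp2 ✓
C9: sp3
C5, C6, C7, C8 → 4 sp2 carbons.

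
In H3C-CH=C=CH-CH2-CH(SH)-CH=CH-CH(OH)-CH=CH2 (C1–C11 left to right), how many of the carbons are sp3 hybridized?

4

C1: sp3 ✓
C2: sp2
C3: sp
C4: sp2
C5: sp3 ✓
C6: sp3 ✓
C7: sp2
C8: sp2
C9: sp3 ✓
C10: sp2
C11: sp2
C1, C5, C6, C9 → 4 sp3 carbons.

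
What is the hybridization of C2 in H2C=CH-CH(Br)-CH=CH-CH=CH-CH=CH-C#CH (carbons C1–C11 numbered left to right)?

C2: 3 σ bonds, plus one π bond — 3 electron domains, sp2.

sp^2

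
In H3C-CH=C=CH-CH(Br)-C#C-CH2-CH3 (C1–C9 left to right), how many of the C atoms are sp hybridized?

C1: sp3
C2: sp2
C3: sp ✓
C4: sp2
C5: sp3
C6: sp ✓
C7: sp ✓
C8: sp3
C9: sp3
C3, C6, C7 → 3 sp carbons.

3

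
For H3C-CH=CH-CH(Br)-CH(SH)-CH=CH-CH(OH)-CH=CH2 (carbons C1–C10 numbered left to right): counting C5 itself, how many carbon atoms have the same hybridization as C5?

C5 is sp3 (only σ bonds).
C1: sp3 ✓
C2: sp2
C3: sp2
C4: sp3 ✓
C5: sp3 ✓
C6: sp2
C7: sp2
C8: sp3 ✓
C9: sp2
C10: sp2
4 carbons are sp3.

4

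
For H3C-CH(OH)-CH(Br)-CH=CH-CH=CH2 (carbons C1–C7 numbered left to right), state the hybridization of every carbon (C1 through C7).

C1 sp3, C2 sp3, C3 sp3, C4 sp2, C5 sp2, C6 sp2, C7 sp2

C1 is sp3: 4 σ bonds, 4 electron-density regions.
C2 carries 4 σ bonds, giving a steric number of 4, so it is sp3.
C3 has 4 σ bonds: steric number 4 → sp3.
C4 — 3 σ bonds, plus one π bond. Steric number 3, so sp2.
C5 is sp2: 3 σ bonds, plus one π bond, 3 electron-density regions.
C6: 3 σ bonds, plus one π bond; 3 regions of electron density → sp2.
C7 is sp2: 3 σ bonds, plus one π bond, 3 electron-density regions.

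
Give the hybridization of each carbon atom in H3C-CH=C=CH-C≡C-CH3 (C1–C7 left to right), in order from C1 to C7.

C1 carries 4 σ bonds, giving a steric number of 4, so it is sp3.
C2 has 3 σ bonds, plus one π bond: steric number 3 → sp2.
C3: 2 σ bonds, plus two π bonds — 2 electron domains, sp.
C4 has 3 σ bonds, plus one π bond: steric number 3 → sp2.
C5 carries 2 σ bonds, plus two π bonds, giving a steric number of 2, so it is sp.
C6 carries 2 σ bonds, plus two π bonds, giving a steric number of 2, so it is sp.
C7: 4 σ bonds — 4 electron domains, sp3.

C1 sp3, C2 sp2, C3 sp, C4 sp2, C5 sp, C6 sp, C7 sp3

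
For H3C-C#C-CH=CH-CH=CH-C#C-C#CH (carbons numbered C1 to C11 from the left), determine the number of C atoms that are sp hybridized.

6

C1: sp3
C2: sp ✓
C3: sp ✓
C4: sp2
C5: sp2
C6: sp2
C7: sp2
C8: sp ✓
C9: sp ✓
C10: sp ✓
C11: sp ✓
C2, C3, C8, C9, C10, C11 → 6 sp carbons.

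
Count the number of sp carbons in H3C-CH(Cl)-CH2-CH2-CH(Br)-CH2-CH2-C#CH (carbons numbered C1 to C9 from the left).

C1: sp3
C2: sp3
C3: sp3
C4: sp3
C5: sp3
C6: sp3
C7: sp3
C8: sp ✓
C9: sp ✓
C8, C9 → 2 sp carbons.

2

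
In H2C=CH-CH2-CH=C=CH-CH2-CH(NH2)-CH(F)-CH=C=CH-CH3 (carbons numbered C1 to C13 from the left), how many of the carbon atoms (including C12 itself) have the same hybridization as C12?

C12 is sp2 (one π bond).
C1: sp2 ✓
C2: sp2 ✓
C3: sp3
C4: sp2 ✓
C5: sp
C6: sp2 ✓
C7: sp3
C8: sp3
C9: sp3
C10: sp2 ✓
C11: sp
C12: sp2 ✓
C13: sp3
6 carbons are sp2.

6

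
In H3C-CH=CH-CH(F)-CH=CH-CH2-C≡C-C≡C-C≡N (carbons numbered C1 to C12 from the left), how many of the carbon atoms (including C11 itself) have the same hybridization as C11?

5

C11 is sp (two π bonds).
C1: sp3
C2: sp2
C3: sp2
C4: sp3
C5: sp2
C6: sp2
C7: sp3
C8: sp ✓
C9: sp ✓
C10: sp ✓
C11: sp ✓
C12: sp ✓
5 carbons are sp.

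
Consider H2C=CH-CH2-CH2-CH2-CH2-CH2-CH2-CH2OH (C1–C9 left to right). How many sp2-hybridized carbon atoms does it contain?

C1: sp2 ✓
C2: sp2 ✓
C3: sp3
C4: sp3
C5: sp3
C6: sp3
C7: sp3
C8: sp3
C9: sp3
C1, C2 → 2 sp2 carbons.

2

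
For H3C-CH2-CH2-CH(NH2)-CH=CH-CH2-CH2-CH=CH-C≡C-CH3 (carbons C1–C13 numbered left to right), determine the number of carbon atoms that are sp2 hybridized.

4

C1: sp3
C2: sp3
C3: sp3
C4: sp3
C5: sp2 ✓
C6: sp2 ✓
C7: sp3
C8: sp3
C9: sp2 ✓
C10: sp2 ✓
C11: sp
C12: sp
C13: sp3
C5, C6, C9, C10 → 4 sp2 carbons.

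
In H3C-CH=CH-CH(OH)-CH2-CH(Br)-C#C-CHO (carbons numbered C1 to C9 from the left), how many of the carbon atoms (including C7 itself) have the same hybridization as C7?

C7 is sp (two π bonds).
C1: sp3
C2: sp2
C3: sp2
C4: sp3
C5: sp3
C6: sp3
C7: sp ✓
C8: sp ✓
C9: sp2
2 carbons are sp.

2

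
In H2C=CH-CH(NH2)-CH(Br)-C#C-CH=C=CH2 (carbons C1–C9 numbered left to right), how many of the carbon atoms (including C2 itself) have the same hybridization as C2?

4

C2 is sp2 (one π bond).
C1: sp2 ✓
C2: sp2 ✓
C3: sp3
C4: sp3
C5: sp
C6: sp
C7: sp2 ✓
C8: sp
C9: sp2 ✓
4 carbons are sp2.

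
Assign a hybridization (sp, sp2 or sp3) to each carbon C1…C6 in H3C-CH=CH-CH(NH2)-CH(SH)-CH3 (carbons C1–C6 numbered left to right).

C1 sp3, C2 sp2, C3 sp2, C4 sp3, C5 sp3, C6 sp3

C1: 4 σ bonds; 4 regions of electron density → sp3.
C2 (3 σ bonds, plus one π bond) has steric number 3: sp2.
C3 is sp2: 3 σ bonds, plus one π bond, 3 electron-density regions.
C4: 4 σ bonds — 4 electron domains, sp3.
C5: 4 σ bonds; 4 regions of electron density → sp3.
C6 — 4 σ bonds. Steric number 4, so sp3.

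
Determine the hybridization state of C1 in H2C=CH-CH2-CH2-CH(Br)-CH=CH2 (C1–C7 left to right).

sp^2

C1 has 3 σ bonds, plus one π bond: steric number 3 → sp2.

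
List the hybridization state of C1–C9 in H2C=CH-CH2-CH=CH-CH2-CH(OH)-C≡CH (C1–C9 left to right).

C1 (3 σ bonds, plus one π bond) has steric number 3: sp2.
C2: 3 σ bonds, plus one π bond; 3 regions of electron density → sp2.
C3 has 4 σ bonds: steric number 4 → sp3.
C4: 3 σ bonds, plus one π bond — 3 electron domains, sp2.
C5 — 3 σ bonds, plus one π bond. Steric number 3, so sp2.
C6: 4 σ bonds; 4 regions of electron density → sp3.
C7 has 4 σ bonds: steric number 4 → sp3.
C8 — 2 σ bonds, plus two π bonds. Steric number 2, so sp.
C9: 2 σ bonds, plus two π bonds; 2 regions of electron density → sp.

C1 sp2, C2 sp2, C3 sp3, C4 sp2, C5 sp2, C6 sp3, C7 sp3, C8 sp, C9 sp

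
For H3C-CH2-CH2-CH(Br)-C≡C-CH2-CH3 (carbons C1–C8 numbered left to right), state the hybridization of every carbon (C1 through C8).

C1 — 4 σ bonds. Steric number 4, so sp3.
C2 carries 4 σ bonds, giving a steric number of 4, so it is sp3.
C3 is sp3: 4 σ bonds, 4 electron-density regions.
C4: 4 σ bonds; 4 regions of electron density → sp3.
C5 has 2 σ bonds, plus two π bonds: steric number 2 → sp.
C6 has 2 σ bonds, plus two π bonds: steric number 2 → sp.
C7 — 4 σ bonds. Steric number 4, so sp3.
C8 carries 4 σ bonds, giving a steric number of 4, so it is sp3.

C1 sp3, C2 sp3, C3 sp3, C4 sp3, C5 sp, C6 sp, C7 sp3, C8 sp3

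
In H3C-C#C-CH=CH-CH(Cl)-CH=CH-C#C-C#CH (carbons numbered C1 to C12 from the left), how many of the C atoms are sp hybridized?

6

C1: sp3
C2: sp ✓
C3: sp ✓
C4: sp2
C5: sp2
C6: sp3
C7: sp2
C8: sp2
C9: sp ✓
C10: sp ✓
C11: sp ✓
C12: sp ✓
C2, C3, C9, C10, C11, C12 → 6 sp carbons.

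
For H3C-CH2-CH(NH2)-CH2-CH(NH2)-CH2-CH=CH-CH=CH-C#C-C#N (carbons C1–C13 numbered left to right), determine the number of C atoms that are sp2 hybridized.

4

C1: sp3
C2: sp3
C3: sp3
C4: sp3
C5: sp3
C6: sp3
C7: sp2 ✓
C8: sp2 ✓
C9: sp2 ✓
C10: sp2 ✓
C11: sp
C12: sp
C13: sp
C7, C8, C9, C10 → 4 sp2 carbons.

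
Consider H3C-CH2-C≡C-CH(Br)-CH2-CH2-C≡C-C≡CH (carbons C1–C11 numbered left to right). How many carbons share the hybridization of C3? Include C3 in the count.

C3 is sp (two π bonds).
C1: sp3
C2: sp3
C3: sp ✓
C4: sp ✓
C5: sp3
C6: sp3
C7: sp3
C8: sp ✓
C9: sp ✓
C10: sp ✓
C11: sp ✓
6 carbons are sp.

6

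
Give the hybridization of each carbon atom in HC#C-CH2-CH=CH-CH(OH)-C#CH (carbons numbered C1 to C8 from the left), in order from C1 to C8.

C1 sp, C2 sp, C3 sp3, C4 sp2, C5 sp2, C6 sp3, C7 sp, C8 sp

C1 — 2 σ bonds, plus two π bonds. Steric number 2, so sp.
C2 is sp: 2 σ bonds, plus two π bonds, 2 electron-density regions.
C3 has 4 σ bonds: steric number 4 → sp3.
C4 is sp2: 3 σ bonds, plus one π bond, 3 electron-density regions.
C5 (3 σ bonds, plus one π bond) has steric number 3: sp2.
C6 has 4 σ bonds: steric number 4 → sp3.
C7 carries 2 σ bonds, plus two π bonds, giving a steric number of 2, so it is sp.
C8 has 2 σ bonds, plus two π bonds: steric number 2 → sp.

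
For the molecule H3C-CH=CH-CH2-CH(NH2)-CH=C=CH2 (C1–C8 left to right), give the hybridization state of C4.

C4: 4 σ bonds — 4 electron domains, sp3.

sp^3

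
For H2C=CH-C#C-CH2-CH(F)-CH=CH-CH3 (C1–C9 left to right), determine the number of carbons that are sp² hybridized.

4

C1: sp2 ✓
C2: sp2 ✓
C3: sp
C4: sp
C5: sp3
C6: sp3
C7: sp2 ✓
C8: sp2 ✓
C9: sp3
C1, C2, C7, C8 → 4 sp2 carbons.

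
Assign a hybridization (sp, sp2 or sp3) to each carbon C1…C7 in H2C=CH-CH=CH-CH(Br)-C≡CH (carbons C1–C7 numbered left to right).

C1 sp2, C2 sp2, C3 sp2, C4 sp2, C5 sp3, C6 sp, C7 sp

C1 has 3 σ bonds, plus one π bond: steric number 3 → sp2.
C2: 3 σ bonds, plus one π bond — 3 electron domains, sp2.
C3 has 3 σ bonds, plus one π bond: steric number 3 → sp2.
C4 (3 σ bonds, plus one π bond) has steric number 3: sp2.
C5 is sp3: 4 σ bonds, 4 electron-density regions.
C6 is sp: 2 σ bonds, plus two π bonds, 2 electron-density regions.
C7 (2 σ bonds, plus two π bonds) has steric number 2: sp.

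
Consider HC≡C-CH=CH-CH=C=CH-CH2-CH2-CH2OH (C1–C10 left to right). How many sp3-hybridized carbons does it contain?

3

C1: sp
C2: sp
C3: sp2
C4: sp2
C5: sp2
C6: sp
C7: sp2
C8: sp3 ✓
C9: sp3 ✓
C10: sp3 ✓
C8, C9, C10 → 3 sp3 carbons.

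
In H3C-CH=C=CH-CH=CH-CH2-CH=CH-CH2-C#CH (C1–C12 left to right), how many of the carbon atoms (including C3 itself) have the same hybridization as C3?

C3 is sp (two π bonds).
C1: sp3
C2: sp2
C3: sp ✓
C4: sp2
C5: sp2
C6: sp2
C7: sp3
C8: sp2
C9: sp2
C10: sp3
C11: sp ✓
C12: sp ✓
3 carbons are sp.

3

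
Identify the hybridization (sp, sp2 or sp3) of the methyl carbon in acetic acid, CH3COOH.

sp^3

The methyl carbon: 4 σ bonds — 4 electron domains, sp3.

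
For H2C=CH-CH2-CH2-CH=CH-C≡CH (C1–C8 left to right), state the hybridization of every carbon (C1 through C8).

C1 sp2, C2 sp2, C3 sp3, C4 sp3, C5 sp2, C6 sp2, C7 sp, C8 sp

C1 has 3 σ bonds, plus one π bond: steric number 3 → sp2.
C2 — 3 σ bonds, plus one π bond. Steric number 3, so sp2.
C3 — 4 σ bonds. Steric number 4, so sp3.
C4 has 4 σ bonds: steric number 4 → sp3.
C5 has 3 σ bonds, plus one π bond: steric number 3 → sp2.
C6 is sp2: 3 σ bonds, plus one π bond, 3 electron-density regions.
C7 carries 2 σ bonds, plus two π bonds, giving a steric number of 2, so it is sp.
C8: 2 σ bonds, plus two π bonds; 2 regions of electron density → sp.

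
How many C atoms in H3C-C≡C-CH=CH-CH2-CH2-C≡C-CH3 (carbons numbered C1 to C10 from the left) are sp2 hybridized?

2

C1: sp3
C2: sp
C3: sp
C4: sp2 ✓
C5: sp2 ✓
C6: sp3
C7: sp3
C8: sp
C9: sp
C10: sp3
C4, C5 → 2 sp2 carbons.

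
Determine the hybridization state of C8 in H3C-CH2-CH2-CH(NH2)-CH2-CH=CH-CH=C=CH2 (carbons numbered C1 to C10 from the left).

C8 carries 3 σ bonds, plus one π bond, giving a steric number of 3, so it is sp2.

sp²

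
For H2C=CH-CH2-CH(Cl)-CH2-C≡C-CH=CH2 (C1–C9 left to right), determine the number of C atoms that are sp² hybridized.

C1: sp2 ✓
C2: sp2 ✓
C3: sp3
C4: sp3
C5: sp3
C6: sp
C7: sp
C8: sp2 ✓
C9: sp2 ✓
C1, C2, C8, C9 → 4 sp2 carbons.

4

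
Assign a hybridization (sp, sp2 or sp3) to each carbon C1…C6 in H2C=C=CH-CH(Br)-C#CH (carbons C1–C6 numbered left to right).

C1: 3 σ bonds, plus one π bond; 3 regions of electron density → sp2.
C2 has 2 σ bonds, plus two π bonds: steric number 2 → sp.
C3: 3 σ bonds, plus one π bond; 3 regions of electron density → sp2.
C4 (4 σ bonds) has steric number 4: sp3.
C5 is sp: 2 σ bonds, plus two π bonds, 2 electron-density regions.
C6 carries 2 σ bonds, plus two π bonds, giving a steric number of 2, so it is sp.

C1 sp2, C2 sp, C3 sp2, C4 sp3, C5 sp, C6 sp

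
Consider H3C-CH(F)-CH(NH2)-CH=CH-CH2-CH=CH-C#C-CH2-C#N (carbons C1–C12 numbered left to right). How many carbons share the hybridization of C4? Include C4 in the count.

C4 is sp2 (one π bond).
C1: sp3
C2: sp3
C3: sp3
C4: sp2 ✓
C5: sp2 ✓
C6: sp3
C7: sp2 ✓
C8: sp2 ✓
C9: sp
C10: sp
C11: sp3
C12: sp
4 carbons are sp2.

4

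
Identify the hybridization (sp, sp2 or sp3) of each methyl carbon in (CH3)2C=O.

Each methyl carbon (4 σ bonds) has steric number 4: sp3.

sp³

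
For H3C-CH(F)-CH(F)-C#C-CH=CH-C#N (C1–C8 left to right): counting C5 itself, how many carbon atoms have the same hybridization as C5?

3

C5 is sp (two π bonds).
C1: sp3
C2: sp3
C3: sp3
C4: sp ✓
C5: sp ✓
C6: sp2
C7: sp2
C8: sp ✓
3 carbons are sp.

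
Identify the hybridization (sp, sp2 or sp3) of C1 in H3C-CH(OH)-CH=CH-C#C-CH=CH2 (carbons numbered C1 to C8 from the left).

sp3

C1: 4 σ bonds — 4 electron domains, sp3.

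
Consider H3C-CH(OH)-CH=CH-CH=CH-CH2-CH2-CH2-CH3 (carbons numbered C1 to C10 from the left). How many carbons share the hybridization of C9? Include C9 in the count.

6

C9 is sp3 (only σ bonds).
C1: sp3 ✓
C2: sp3 ✓
C3: sp2
C4: sp2
C5: sp2
C6: sp2
C7: sp3 ✓
C8: sp3 ✓
C9: sp3 ✓
C10: sp3 ✓
6 carbons are sp3.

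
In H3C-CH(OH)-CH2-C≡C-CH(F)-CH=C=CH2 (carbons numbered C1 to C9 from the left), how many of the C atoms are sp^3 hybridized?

C1: sp3 ✓
C2: sp3 ✓
C3: sp3 ✓
C4: sp
C5: sp
C6: sp3 ✓
C7: sp2
C8: sp
C9: sp2
C1, C2, C3, C6 → 4 sp3 carbons.

4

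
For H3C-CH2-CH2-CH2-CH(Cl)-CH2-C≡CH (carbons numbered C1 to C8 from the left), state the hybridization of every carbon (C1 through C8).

C1: 4 σ bonds — 4 electron domains, sp3.
C2 has 4 σ bonds: steric number 4 → sp3.
C3 (4 σ bonds) has steric number 4: sp3.
C4: 4 σ bonds; 4 regions of electron density → sp3.
C5: 4 σ bonds; 4 regions of electron density → sp3.
C6: 4 σ bonds; 4 regions of electron density → sp3.
C7 is sp: 2 σ bonds, plus two π bonds, 2 electron-density regions.
C8: 2 σ bonds, plus two π bonds; 2 regions of electron density → sp.

C1 sp3, C2 sp3, C3 sp3, C4 sp3, C5 sp3, C6 sp3, C7 sp, C8 sp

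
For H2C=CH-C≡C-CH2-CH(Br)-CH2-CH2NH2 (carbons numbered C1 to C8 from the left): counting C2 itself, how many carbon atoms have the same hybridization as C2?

2

C2 is sp2 (one π bond).
C1: sp2 ✓
C2: sp2 ✓
C3: sp
C4: sp
C5: sp3
C6: sp3
C7: sp3
C8: sp3
2 carbons are sp2.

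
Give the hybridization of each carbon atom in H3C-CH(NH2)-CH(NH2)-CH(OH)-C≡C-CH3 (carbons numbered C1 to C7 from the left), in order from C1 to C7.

C1 sp3, C2 sp3, C3 sp3, C4 sp3, C5 sp, C6 sp, C7 sp3

C1 carries 4 σ bonds, giving a steric number of 4, so it is sp3.
C2: 4 σ bonds — 4 electron domains, sp3.
C3 is sp3: 4 σ bonds, 4 electron-density regions.
C4 is sp3: 4 σ bonds, 4 electron-density regions.
C5 is sp: 2 σ bonds, plus two π bonds, 2 electron-density regions.
C6 — 2 σ bonds, plus two π bonds. Steric number 2, so sp.
C7: 4 σ bonds; 4 regions of electron density → sp3.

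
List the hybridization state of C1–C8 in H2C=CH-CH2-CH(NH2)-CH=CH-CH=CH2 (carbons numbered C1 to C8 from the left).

C1 sp2, C2 sp2, C3 sp3, C4 sp3, C5 sp2, C6 sp2, C7 sp2, C8 sp2

C1 carries 3 σ bonds, plus one π bond, giving a steric number of 3, so it is sp2.
C2 is sp2: 3 σ bonds, plus one π bond, 3 electron-density regions.
C3 carries 4 σ bonds, giving a steric number of 4, so it is sp3.
C4 has 4 σ bonds: steric number 4 → sp3.
C5: 3 σ bonds, plus one π bond — 3 electron domains, sp2.
C6 (3 σ bonds, plus one π bond) has steric number 3: sp2.
C7: 3 σ bonds, plus one π bond; 3 regions of electron density → sp2.
C8: 3 σ bonds, plus one π bond; 3 regions of electron density → sp2.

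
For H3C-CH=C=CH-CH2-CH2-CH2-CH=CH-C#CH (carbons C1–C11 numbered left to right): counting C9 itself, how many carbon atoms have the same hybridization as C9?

C9 is sp2 (one π bond).
C1: sp3
C2: sp2 ✓
C3: sp
C4: sp2 ✓
C5: sp3
C6: sp3
C7: sp3
C8: sp2 ✓
C9: sp2 ✓
C10: sp
C11: sp
4 carbons are sp2.

4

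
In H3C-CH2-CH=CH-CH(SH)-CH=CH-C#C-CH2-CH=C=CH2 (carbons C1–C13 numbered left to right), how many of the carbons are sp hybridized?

C1: sp3
C2: sp3
C3: sp2
C4: sp2
C5: sp3
C6: sp2
C7: sp2
C8: sp ✓
C9: sp ✓
C10: sp3
C11: sp2
C12: sp ✓
C13: sp2
C8, C9, C12 → 3 sp carbons.

3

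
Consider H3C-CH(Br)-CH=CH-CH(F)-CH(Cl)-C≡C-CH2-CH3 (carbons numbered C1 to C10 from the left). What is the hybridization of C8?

C8 has 2 σ bonds, plus two π bonds: steric number 2 → sp.

sp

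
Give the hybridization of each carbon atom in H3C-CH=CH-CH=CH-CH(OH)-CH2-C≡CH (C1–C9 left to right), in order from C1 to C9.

C1 sp3, C2 sp2, C3 sp2, C4 sp2, C5 sp2, C6 sp3, C7 sp3, C8 sp, C9 sp

C1 has 4 σ bonds: steric number 4 → sp3.
C2 — 3 σ bonds, plus one π bond. Steric number 3, so sp2.
C3 has 3 σ bonds, plus one π bond: steric number 3 → sp2.
C4: 3 σ bonds, plus one π bond; 3 regions of electron density → sp2.
C5 is sp2: 3 σ bonds, plus one π bond, 3 electron-density regions.
C6 has 4 σ bonds: steric number 4 → sp3.
C7 is sp3: 4 σ bonds, 4 electron-density regions.
C8 — 2 σ bonds, plus two π bonds. Steric number 2, so sp.
C9: 2 σ bonds, plus two π bonds; 2 regions of electron density → sp.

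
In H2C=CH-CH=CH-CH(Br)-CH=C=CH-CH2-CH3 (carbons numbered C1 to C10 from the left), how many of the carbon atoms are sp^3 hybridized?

3

C1: sp2
C2: sp2
C3: sp2
C4: sp2
C5: sp3 ✓
C6: sp2
C7: sp
C8: sp2
C9: sp3 ✓
C10: sp3 ✓
C5, C9, C10 → 3 sp3 carbons.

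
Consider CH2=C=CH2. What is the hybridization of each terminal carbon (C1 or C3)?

Each terminal carbon (C1 or C3) has 3 σ bonds, plus one π bond: steric number 3 → sp2.

sp²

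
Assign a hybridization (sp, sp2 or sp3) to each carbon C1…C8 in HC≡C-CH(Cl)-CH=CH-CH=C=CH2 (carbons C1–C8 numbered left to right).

C1 sp, C2 sp, C3 sp3, C4 sp2, C5 sp2, C6 sp2, C7 sp, C8 sp2

C1: 2 σ bonds, plus two π bonds — 2 electron domains, sp.
C2 — 2 σ bonds, plus two π bonds. Steric number 2, so sp.
C3 carries 4 σ bonds, giving a steric number of 4, so it is sp3.
C4 is sp2: 3 σ bonds, plus one π bond, 3 electron-density regions.
C5: 3 σ bonds, plus one π bond; 3 regions of electron density → sp2.
C6 carries 3 σ bonds, plus one π bond, giving a steric number of 3, so it is sp2.
C7: 2 σ bonds, plus two π bonds; 2 regions of electron density → sp.
C8 (3 σ bonds, plus one π bond) has steric number 3: sp2.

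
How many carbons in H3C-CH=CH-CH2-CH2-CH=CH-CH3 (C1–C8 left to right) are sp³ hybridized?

C1: sp3 ✓
C2: sp2
C3: sp2
C4: sp3 ✓
C5: sp3 ✓
C6: sp2
C7: sp2
C8: sp3 ✓
C1, C4, C5, C8 → 4 sp3 carbons.

4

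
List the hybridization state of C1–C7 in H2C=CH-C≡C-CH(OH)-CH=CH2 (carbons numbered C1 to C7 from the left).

C1 sp2, C2 sp2, C3 sp, C4 sp, C5 sp3, C6 sp2, C7 sp2

C1: 3 σ bonds, plus one π bond; 3 regions of electron density → sp2.
C2 has 3 σ bonds, plus one π bond: steric number 3 → sp2.
C3 has 2 σ bonds, plus two π bonds: steric number 2 → sp.
C4 (2 σ bonds, plus two π bonds) has steric number 2: sp.
C5 carries 4 σ bonds, giving a steric number of 4, so it is sp3.
C6 is sp2: 3 σ bonds, plus one π bond, 3 electron-density regions.
C7 — 3 σ bonds, plus one π bond. Steric number 3, so sp2.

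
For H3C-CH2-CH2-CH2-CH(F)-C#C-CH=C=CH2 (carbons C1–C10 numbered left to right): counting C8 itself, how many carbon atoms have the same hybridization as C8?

C8 is sp2 (one π bond).
C1: sp3
C2: sp3
C3: sp3
C4: sp3
C5: sp3
C6: sp
C7: sp
C8: sp2 ✓
C9: sp
C10: sp2 ✓
2 carbons are sp2.

2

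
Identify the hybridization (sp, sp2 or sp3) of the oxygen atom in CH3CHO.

The oxygen atom is sp2: 1 σ bond and 2 lone pairs, plus one π bond, 3 electron-density regions.

sp2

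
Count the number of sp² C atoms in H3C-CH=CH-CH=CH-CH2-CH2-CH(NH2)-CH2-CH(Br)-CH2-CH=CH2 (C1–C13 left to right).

6

C1: sp3
C2: sp2 ✓
C3: sp2 ✓
C4: sp2 ✓
C5: sp2 ✓
C6: sp3
C7: sp3
C8: sp3
C9: sp3
C10: sp3
C11: sp3
C12: sp2 ✓
C13: sp2 ✓
C2, C3, C4, C5, C12, C13 → 6 sp2 carbons.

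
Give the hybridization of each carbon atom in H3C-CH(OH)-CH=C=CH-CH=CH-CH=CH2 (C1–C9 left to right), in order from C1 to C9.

C1 has 4 σ bonds: steric number 4 → sp3.
C2 (4 σ bonds) has steric number 4: sp3.
C3 — 3 σ bonds, plus one π bond. Steric number 3, so sp2.
C4 carries 2 σ bonds, plus two π bonds, giving a steric number of 2, so it is sp.
C5 — 3 σ bonds, plus one π bond. Steric number 3, so sp2.
C6 has 3 σ bonds, plus one π bond: steric number 3 → sp2.
C7 — 3 σ bonds, plus one π bond. Steric number 3, so sp2.
C8: 3 σ bonds, plus one π bond — 3 electron domains, sp2.
C9 is sp2: 3 σ bonds, plus one π bond, 3 electron-density regions.

C1 sp3, C2 sp3, C3 sp2, C4 sp, C5 sp2, C6 sp2, C7 sp2, C8 sp2, C9 sp2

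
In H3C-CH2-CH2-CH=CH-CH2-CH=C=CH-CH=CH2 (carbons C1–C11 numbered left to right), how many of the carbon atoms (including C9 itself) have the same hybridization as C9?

C9 is sp2 (one π bond).
C1: sp3
C2: sp3
C3: sp3
C4: sp2 ✓
C5: sp2 ✓
C6: sp3
C7: sp2 ✓
C8: sp
C9: sp2 ✓
C10: sp2 ✓
C11: sp2 ✓
6 carbons are sp2.

6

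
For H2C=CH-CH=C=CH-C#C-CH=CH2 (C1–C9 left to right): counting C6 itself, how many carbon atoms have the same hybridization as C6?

C6 is sp (two π bonds).
C1: sp2
C2: sp2
C3: sp2
C4: sp ✓
C5: sp2
C6: sp ✓
C7: sp ✓
C8: sp2
C9: sp2
3 carbons are sp.

3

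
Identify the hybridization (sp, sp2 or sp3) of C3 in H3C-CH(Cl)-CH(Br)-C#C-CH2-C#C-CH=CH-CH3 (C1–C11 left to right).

C3: 4 σ bonds — 4 electron domains, sp3.

sp^3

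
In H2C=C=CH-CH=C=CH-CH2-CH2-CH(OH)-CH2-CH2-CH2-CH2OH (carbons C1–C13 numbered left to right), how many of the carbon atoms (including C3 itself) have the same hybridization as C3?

C3 is sp2 (one π bond).
C1: sp2 ✓
C2: sp
C3: sp2 ✓
C4: sp2 ✓
C5: sp
C6: sp2 ✓
C7: sp3
C8: sp3
C9: sp3
C10: sp3
C11: sp3
C12: sp3
C13: sp3
4 carbons are sp2.

4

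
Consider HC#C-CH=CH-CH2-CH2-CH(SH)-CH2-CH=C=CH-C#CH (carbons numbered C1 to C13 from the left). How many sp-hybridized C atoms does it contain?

5

C1: sp ✓
C2: sp ✓
C3: sp2
C4: sp2
C5: sp3
C6: sp3
C7: sp3
C8: sp3
C9: sp2
C10: sp ✓
C11: sp2
C12: sp ✓
C13: sp ✓
C1, C2, C10, C12, C13 → 5 sp carbons.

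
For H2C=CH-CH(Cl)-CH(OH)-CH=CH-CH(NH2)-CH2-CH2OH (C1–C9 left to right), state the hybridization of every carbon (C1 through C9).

C1: 3 σ bonds, plus one π bond; 3 regions of electron density → sp2.
C2 is sp2: 3 σ bonds, plus one π bond, 3 electron-density regions.
C3 has 4 σ bonds: steric number 4 → sp3.
C4: 4 σ bonds — 4 electron domains, sp3.
C5 is sp2: 3 σ bonds, plus one π bond, 3 electron-density regions.
C6: 3 σ bonds, plus one π bond; 3 regions of electron density → sp2.
C7 (4 σ bonds) has steric number 4: sp3.
C8 is sp3: 4 σ bonds, 4 electron-density regions.
C9: 4 σ bonds — 4 electron domains, sp3.

C1 sp2, C2 sp2, C3 sp3, C4 sp3, C5 sp2, C6 sp2, C7 sp3, C8 sp3, C9 sp3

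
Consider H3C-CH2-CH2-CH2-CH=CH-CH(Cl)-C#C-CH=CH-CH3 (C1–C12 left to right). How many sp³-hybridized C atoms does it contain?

C1: sp3 ✓
C2: sp3 ✓
C3: sp3 ✓
C4: sp3 ✓
C5: sp2
C6: sp2
C7: sp3 ✓
C8: sp
C9: sp
C10: sp2
C11: sp2
C12: sp3 ✓
C1, C2, C3, C4, C7, C12 → 6 sp3 carbons.

6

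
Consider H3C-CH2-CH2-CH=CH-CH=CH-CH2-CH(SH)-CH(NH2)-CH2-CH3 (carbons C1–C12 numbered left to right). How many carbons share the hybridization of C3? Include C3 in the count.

C3 is sp3 (only σ bonds).
C1: sp3 ✓
C2: sp3 ✓
C3: sp3 ✓
C4: sp2
C5: sp2
C6: sp2
C7: sp2
C8: sp3 ✓
C9: sp3 ✓
C10: sp3 ✓
C11: sp3 ✓
C12: sp3 ✓
8 carbons are sp3.

8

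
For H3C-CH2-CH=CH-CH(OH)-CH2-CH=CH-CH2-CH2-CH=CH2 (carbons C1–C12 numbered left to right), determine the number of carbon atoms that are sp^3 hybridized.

C1: sp3 ✓
C2: sp3 ✓
C3: sp2
C4: sp2
C5: sp3 ✓
C6: sp3 ✓
C7: sp2
C8: sp2
C9: sp3 ✓
C10: sp3 ✓
C11: sp2
C12: sp2
C1, C2, C5, C6, C9, C10 → 6 sp3 carbons.

6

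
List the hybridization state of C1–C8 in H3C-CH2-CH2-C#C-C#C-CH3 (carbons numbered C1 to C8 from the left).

C1 sp3, C2 sp3, C3 sp3, C4 sp, C5 sp, C6 sp, C7 sp, C8 sp3

C1 — 4 σ bonds. Steric number 4, so sp3.
C2 is sp3: 4 σ bonds, 4 electron-density regions.
C3: 4 σ bonds; 4 regions of electron density → sp3.
C4: 2 σ bonds, plus two π bonds; 2 regions of electron density → sp.
C5: 2 σ bonds, plus two π bonds; 2 regions of electron density → sp.
C6 is sp: 2 σ bonds, plus two π bonds, 2 electron-density regions.
C7: 2 σ bonds, plus two π bonds; 2 regions of electron density → sp.
C8 has 4 σ bonds: steric number 4 → sp3.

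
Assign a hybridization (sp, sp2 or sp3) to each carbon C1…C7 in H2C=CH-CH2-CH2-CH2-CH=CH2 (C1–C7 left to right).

C1 has 3 σ bonds, plus one π bond: steric number 3 → sp2.
C2 is sp2: 3 σ bonds, plus one π bond, 3 electron-density regions.
C3 — 4 σ bonds. Steric number 4, so sp3.
C4: 4 σ bonds — 4 electron domains, sp3.
C5 carries 4 σ bonds, giving a steric number of 4, so it is sp3.
C6: 3 σ bonds, plus one π bond; 3 regions of electron density → sp2.
C7: 3 σ bonds, plus one π bond — 3 electron domains, sp2.

C1 sp2, C2 sp2, C3 sp3, C4 sp3, C5 sp3, C6 sp2, C7 sp2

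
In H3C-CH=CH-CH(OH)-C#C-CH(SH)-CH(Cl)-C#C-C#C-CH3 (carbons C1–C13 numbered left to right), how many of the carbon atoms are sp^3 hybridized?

C1: sp3 ✓
C2: sp2
C3: sp2
C4: sp3 ✓
C5: sp
C6: sp
C7: sp3 ✓
C8: sp3 ✓
C9: sp
C10: sp
C11: sp
C12: sp
C13: sp3 ✓
C1, C4, C7, C8, C13 → 5 sp3 carbons.

5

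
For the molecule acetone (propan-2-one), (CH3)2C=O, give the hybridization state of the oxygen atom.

sp²

One σ bond + two lone pairs = steric number 3 → sp2.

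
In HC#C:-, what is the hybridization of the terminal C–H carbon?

The terminal C–H carbon (2 σ bonds, plus two π bonds) has steric number 2: sp.

sp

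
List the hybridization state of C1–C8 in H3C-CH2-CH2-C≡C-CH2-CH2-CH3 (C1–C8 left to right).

C1: 4 σ bonds; 4 regions of electron density → sp3.
C2 (4 σ bonds) has steric number 4: sp3.
C3: 4 σ bonds; 4 regions of electron density → sp3.
C4 has 2 σ bonds, plus two π bonds: steric number 2 → sp.
C5 is sp: 2 σ bonds, plus two π bonds, 2 electron-density regions.
C6 carries 4 σ bonds, giving a steric number of 4, so it is sp3.
C7 carries 4 σ bonds, giving a steric number of 4, so it is sp3.
C8 carries 4 σ bonds, giving a steric number of 4, so it is sp3.

C1 sp3, C2 sp3, C3 sp3, C4 sp, C5 sp, C6 sp3, C7 sp3, C8 sp3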